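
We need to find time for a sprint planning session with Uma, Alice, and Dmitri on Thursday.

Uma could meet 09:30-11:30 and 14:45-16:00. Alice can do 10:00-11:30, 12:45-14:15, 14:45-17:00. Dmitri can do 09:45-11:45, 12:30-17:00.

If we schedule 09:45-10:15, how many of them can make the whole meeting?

2

Uma and Dmitri can make the full 09:45-10:15 slot — that's 2.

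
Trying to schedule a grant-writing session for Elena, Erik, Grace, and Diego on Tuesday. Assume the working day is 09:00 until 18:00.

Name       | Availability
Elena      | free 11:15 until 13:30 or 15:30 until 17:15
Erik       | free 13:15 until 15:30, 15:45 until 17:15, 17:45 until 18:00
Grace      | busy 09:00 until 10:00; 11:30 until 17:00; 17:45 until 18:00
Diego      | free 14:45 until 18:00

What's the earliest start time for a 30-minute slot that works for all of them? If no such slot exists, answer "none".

none

Elena free: 11:15-13:30, 15:30-17:15.
Erik free: 13:15-15:30, 15:45-17:15, 17:45-18:00.
Grace free: 10:00-11:30, 17:00-17:45 (invert busy blocks within the working day).
Diego free: 14:45-18:00.
Elena ∩ Erik: 13:15-13:30, 15:45-17:15.
Elena ∩ Erik ∩ Grace: 17:00-17:15.
Elena ∩ Erik ∩ Grace ∩ Diego: 17:00-17:15.
No common window is at least 30 minutes long.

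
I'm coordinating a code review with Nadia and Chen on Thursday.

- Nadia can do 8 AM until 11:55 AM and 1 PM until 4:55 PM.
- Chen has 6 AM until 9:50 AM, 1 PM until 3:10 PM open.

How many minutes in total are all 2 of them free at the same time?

240

Nadia ∩ Chen: 08:00-09:50, 13:00-15:10.
Summing the common windows: 110 + 130 = 240 minutes.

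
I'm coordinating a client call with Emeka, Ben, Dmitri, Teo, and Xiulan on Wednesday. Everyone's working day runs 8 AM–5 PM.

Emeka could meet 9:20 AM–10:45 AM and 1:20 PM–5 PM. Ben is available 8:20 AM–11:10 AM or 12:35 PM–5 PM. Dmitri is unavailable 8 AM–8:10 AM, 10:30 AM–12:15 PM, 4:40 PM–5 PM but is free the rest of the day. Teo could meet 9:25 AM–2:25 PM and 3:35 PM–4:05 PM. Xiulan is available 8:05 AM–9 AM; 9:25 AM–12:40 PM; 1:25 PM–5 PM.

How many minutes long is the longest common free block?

65

Emeka free: 09:20-10:45, 13:20-17:00.
Ben free: 08:20-11:10, 12:35-17:00.
Dmitri free: 08:10-10:30, 12:15-16:40 (invert busy blocks within the working day).
Teo free: 09:25-14:25, 15:35-16:05.
Xiulan free: 08:05-09:00, 09:25-12:40, 13:25-17:00.
Emeka ∩ Ben: 09:20-10:45, 13:20-17:00.
Emeka ∩ Ben ∩ Dmitri: 09:20-10:30, 13:20-16:40.
Emeka ∩ Ben ∩ Dmitri ∩ Teo: 09:25-10:30, 13:20-14:25, 15:35-16:05.
Emeka ∩ Ben ∩ Dmitri ∩ Teo ∩ Xiulan: 09:25-10:30, 13:25-14:25, 15:35-16:05.
The longest is 09:25-10:30 at 65 minutes.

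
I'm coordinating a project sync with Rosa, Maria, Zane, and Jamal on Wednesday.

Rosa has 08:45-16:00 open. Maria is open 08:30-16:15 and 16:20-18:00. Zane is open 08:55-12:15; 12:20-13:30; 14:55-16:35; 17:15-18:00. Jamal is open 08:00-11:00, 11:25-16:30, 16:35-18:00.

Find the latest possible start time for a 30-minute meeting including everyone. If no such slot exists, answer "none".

15:30

Rosa ∩ Maria: 08:45-16:00.
Rosa ∩ Maria ∩ Zane: 08:55-12:15, 12:20-13:30, 14:55-16:00.
Rosa ∩ Maria ∩ Zane ∩ Jamal: 08:55-11:00, 11:25-12:15, 12:20-13:30, 14:55-16:00.
The last common window of at least 30 minutes is 14:55-16:00; a 30-minute meeting can start as late as 15:30 and still end by 16:00.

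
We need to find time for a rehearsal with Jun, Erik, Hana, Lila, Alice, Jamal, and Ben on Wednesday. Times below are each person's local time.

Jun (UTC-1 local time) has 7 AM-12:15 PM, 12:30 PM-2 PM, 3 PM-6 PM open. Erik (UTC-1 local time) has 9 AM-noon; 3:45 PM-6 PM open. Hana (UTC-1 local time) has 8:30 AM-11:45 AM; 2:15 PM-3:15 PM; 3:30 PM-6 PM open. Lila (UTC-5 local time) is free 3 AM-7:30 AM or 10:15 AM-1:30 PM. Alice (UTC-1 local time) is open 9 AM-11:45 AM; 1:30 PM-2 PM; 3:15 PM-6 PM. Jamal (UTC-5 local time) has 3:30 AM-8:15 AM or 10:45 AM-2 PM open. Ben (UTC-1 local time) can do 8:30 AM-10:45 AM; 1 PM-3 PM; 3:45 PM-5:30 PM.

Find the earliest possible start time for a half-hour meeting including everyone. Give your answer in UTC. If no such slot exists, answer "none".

Jun in UTC: 08:00-13:15, 13:30-15:00, 16:00-19:00 (add 1h to convert from UTC-1).
Erik in UTC: 10:00-13:00, 16:45-19:00 (add 1h to convert from UTC-1).
Hana in UTC: 09:30-12:45, 15:15-16:15, 16:30-19:00 (add 1h to convert from UTC-1).
Lila in UTC: 08:00-12:30, 15:15-18:30 (add 5h to convert from UTC-5).
Alice in UTC: 10:00-12:45, 14:30-15:00, 16:15-19:00 (add 1h to convert from UTC-1).
Jamal in UTC: 08:30-13:15, 15:45-19:00 (add 5h to convert from UTC-5).
Ben in UTC: 09:30-11:45, 14:00-16:00, 16:45-18:30 (add 1h to convert from UTC-1).
Jun ∩ Erik: 10:00-13:00, 16:45-19:00.
Jun ∩ Erik ∩ Hana: 10:00-12:45, 16:45-19:00.
Jun ∩ Erik ∩ Hana ∩ Lila: 10:00-12:30, 16:45-18:30.
Jun ∩ Erik ∩ Hana ∩ Lila ∩ Alice: 10:00-12:30, 16:45-18:30.
Jun ∩ Erik ∩ Hana ∩ Lila ∩ Alice ∩ Jamal: 10:00-12:30, 16:45-18:30.
Jun ∩ Erik ∩ Hana ∩ Lila ∩ Alice ∩ Jamal ∩ Ben: 10:00-11:45, 16:45-18:30.
Those are the intersection windows.
The first common window of at least 30 minutes is 10:00-11:45, so the earliest start is 10:00.

10:00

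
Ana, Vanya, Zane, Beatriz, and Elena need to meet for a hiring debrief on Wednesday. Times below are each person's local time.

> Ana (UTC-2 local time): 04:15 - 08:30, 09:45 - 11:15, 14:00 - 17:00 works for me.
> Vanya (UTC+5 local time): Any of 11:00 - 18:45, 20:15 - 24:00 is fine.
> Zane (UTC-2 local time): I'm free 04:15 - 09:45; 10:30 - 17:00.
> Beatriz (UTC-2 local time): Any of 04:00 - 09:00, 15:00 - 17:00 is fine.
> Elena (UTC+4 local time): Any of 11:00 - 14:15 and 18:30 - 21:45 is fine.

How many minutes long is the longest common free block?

Ana in UTC: 06:15-10:30, 11:45-13:15, 16:00-19:00 (add 2h to convert from UTC-2).
Vanya in UTC: 06:00-13:45, 15:15-19:00 (subtract 5h to convert from UTC+5).
Zane in UTC: 06:15-11:45, 12:30-19:00 (add 2h to convert from UTC-2).
Beatriz in UTC: 06:00-11:00, 17:00-19:00 (add 2h to convert from UTC-2).
Elena in UTC: 07:00-10:15, 14:30-17:45 (subtract 4h to convert from UTC+4).
Ana ∩ Vanya: 06:15-10:30, 11:45-13:15, 16:00-19:00.
Ana ∩ Vanya ∩ Zane: 06:15-10:30, 12:30-13:15, 16:00-19:00.
Ana ∩ Vanya ∩ Zane ∩ Beatriz: 06:15-10:30, 17:00-19:00.
Ana ∩ Vanya ∩ Zane ∩ Beatriz ∩ Elena: 07:00-10:15, 17:00-17:45.
The longest is 07:00-10:15 at 195 minutes.

195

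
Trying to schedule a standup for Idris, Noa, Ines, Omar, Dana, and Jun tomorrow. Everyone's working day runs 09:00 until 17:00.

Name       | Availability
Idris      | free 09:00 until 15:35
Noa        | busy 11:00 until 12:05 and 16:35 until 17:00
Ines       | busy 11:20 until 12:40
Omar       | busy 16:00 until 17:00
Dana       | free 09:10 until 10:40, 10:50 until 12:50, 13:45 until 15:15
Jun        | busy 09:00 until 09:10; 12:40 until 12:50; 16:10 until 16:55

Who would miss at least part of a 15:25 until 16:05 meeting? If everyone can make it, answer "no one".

Idris free: 09:00-15:35.
Noa free: 09:00-11:00, 12:05-16:35 (invert busy blocks within the working day).
Ines free: 09:00-11:20, 12:40-17:00 (invert busy blocks within the working day).
Omar free: 09:00-16:00 (invert busy blocks within the working day).
Dana free: 09:10-10:40, 10:50-12:50, 13:45-15:15.
Jun free: 09:10-12:40, 12:50-16:10, 16:55-17:00 (invert busy blocks within the working day).
Idris: not fully free for 15:25-16:05. Noa: free for 15:25-16:05. Ines: free for 15:25-16:05. Omar: not fully free for 15:25-16:05. Dana: not fully free for 15:25-16:05. Jun: free for 15:25-16:05.

Dana, Idris, Omar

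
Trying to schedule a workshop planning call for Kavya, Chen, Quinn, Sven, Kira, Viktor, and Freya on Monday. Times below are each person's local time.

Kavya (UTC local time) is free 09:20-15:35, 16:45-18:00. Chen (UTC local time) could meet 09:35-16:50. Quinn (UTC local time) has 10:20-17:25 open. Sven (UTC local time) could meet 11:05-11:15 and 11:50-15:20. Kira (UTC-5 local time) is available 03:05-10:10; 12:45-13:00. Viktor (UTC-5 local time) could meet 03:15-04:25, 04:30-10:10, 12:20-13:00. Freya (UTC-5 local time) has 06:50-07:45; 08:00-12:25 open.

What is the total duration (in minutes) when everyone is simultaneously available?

Kavya in UTC: 09:20-15:35, 16:45-18:00.
Chen in UTC: 09:35-16:50.
Quinn in UTC: 10:20-17:25.
Sven in UTC: 11:05-11:15, 11:50-15:20.
Kira in UTC: 08:05-15:10, 17:45-18:00 (add 5h to convert from UTC-5).
Viktor in UTC: 08:15-09:25, 09:30-15:10, 17:20-18:00 (add 5h to convert from UTC-5).
Freya in UTC: 11:50-12:45, 13:00-17:25 (add 5h to convert from UTC-5).
Kavya ∩ Chen: 09:35-15:35, 16:45-16:50.
Kavya ∩ Chen ∩ Quinn: 10:20-15:35, 16:45-16:50.
Kavya ∩ Chen ∩ Quinn ∩ Sven: 11:05-11:15, 11:50-15:20.
Kavya ∩ Chen ∩ Quinn ∩ Sven ∩ Kira: 11:05-11:15, 11:50-15:10.
Kavya ∩ Chen ∩ Quinn ∩ Sven ∩ Kira ∩ Viktor: 11:05-11:15, 11:50-15:10.
Kavya ∩ Chen ∩ Quinn ∩ Sven ∩ Kira ∩ Viktor ∩ Freya: 11:50-12:45, 13:00-15:10.
Summing the common windows: 55 + 130 = 185 minutes.

185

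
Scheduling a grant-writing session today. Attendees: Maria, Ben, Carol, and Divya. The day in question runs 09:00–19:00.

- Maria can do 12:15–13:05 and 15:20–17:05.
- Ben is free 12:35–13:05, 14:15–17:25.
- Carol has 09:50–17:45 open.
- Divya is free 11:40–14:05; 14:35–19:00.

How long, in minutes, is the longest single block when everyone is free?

Maria ∩ Ben: 12:35-13:05, 15:20-17:05.
Maria ∩ Ben ∩ Carol: 12:35-13:05, 15:20-17:05.
Maria ∩ Ben ∩ Carol ∩ Divya: 12:35-13:05, 15:20-17:05.
So the common availability across everyone is 12:35-13:05, 15:20-17:05.
The longest is 15:20-17:05 at 105 minutes.

105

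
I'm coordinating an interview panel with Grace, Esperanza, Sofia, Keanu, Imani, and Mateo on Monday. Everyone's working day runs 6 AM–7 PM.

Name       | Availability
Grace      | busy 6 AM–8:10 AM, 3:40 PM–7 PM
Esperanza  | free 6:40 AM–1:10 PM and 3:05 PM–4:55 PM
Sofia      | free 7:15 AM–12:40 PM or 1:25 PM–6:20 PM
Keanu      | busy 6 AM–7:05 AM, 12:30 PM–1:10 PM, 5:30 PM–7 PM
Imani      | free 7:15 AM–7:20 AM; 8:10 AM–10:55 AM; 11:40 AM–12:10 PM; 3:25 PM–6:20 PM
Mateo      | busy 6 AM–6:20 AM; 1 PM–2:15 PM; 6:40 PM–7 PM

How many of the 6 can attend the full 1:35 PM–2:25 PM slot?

Grace free: 08:10-15:40 (invert busy blocks within the working day).
Esperanza free: 06:40-13:10, 15:05-16:55.
Sofia free: 07:15-12:40, 13:25-18:20.
Keanu free: 07:05-12:30, 13:10-17:30 (invert busy blocks within the working day).
Imani free: 07:15-07:20, 08:10-10:55, 11:40-12:10, 15:25-18:20.
Mateo free: 06:20-13:00, 14:15-18:40 (invert busy blocks within the working day).
Grace, Sofia, and Keanu can make the full 13:35-14:25 slot — that's 3.

3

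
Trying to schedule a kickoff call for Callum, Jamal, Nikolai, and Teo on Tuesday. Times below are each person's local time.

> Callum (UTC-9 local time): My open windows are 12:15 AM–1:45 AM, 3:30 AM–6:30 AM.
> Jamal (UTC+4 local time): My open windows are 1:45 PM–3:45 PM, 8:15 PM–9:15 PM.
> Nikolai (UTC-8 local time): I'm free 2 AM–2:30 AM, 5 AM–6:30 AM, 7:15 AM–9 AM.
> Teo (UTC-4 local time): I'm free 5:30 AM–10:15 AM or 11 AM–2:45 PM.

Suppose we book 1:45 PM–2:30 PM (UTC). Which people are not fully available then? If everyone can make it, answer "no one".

Jamal, Teo

Callum in UTC: 09:15-10:45, 12:30-15:30 (add 9h to convert from UTC-9).
Jamal in UTC: 09:45-11:45, 16:15-17:15 (subtract 4h to convert from UTC+4).
Nikolai in UTC: 10:00-10:30, 13:00-14:30, 15:15-17:00 (add 8h to convert from UTC-8).
Teo in UTC: 09:30-14:15, 15:00-18:45 (add 4h to convert from UTC-4).
Callum: free for 13:45-14:30. Jamal: not fully free for 13:45-14:30. Nikolai: free for 13:45-14:30. Teo: not fully free for 13:45-14:30.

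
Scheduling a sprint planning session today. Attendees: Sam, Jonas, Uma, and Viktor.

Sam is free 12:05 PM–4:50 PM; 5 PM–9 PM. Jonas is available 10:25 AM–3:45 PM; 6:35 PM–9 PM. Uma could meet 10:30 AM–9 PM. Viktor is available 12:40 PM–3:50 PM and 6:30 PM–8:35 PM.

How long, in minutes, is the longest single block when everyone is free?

185

Sam ∩ Jonas: 12:05-15:45, 18:35-21:00.
Sam ∩ Jonas ∩ Uma: 12:05-15:45, 18:35-21:00.
Sam ∩ Jonas ∩ Uma ∩ Viktor: 12:40-15:45, 18:35-20:35.
The longest is 12:40-15:45 at 185 minutes.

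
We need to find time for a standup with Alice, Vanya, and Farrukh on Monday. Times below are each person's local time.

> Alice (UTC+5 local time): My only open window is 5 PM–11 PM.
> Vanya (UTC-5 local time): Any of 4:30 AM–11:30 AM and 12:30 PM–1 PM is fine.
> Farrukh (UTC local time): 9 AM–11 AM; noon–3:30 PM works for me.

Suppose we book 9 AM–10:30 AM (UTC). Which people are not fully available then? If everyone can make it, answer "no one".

Alice, Vanya

Alice in UTC: 12:00-18:00 (subtract 5h to convert from UTC+5).
Vanya in UTC: 09:30-16:30, 17:30-18:00 (add 5h to convert from UTC-5).
Farrukh in UTC: 09:00-11:00, 12:00-15:30.
Alice: not fully free for 09:00-10:30. Vanya: not fully free for 09:00-10:30. Farrukh: free for 09:00-10:30.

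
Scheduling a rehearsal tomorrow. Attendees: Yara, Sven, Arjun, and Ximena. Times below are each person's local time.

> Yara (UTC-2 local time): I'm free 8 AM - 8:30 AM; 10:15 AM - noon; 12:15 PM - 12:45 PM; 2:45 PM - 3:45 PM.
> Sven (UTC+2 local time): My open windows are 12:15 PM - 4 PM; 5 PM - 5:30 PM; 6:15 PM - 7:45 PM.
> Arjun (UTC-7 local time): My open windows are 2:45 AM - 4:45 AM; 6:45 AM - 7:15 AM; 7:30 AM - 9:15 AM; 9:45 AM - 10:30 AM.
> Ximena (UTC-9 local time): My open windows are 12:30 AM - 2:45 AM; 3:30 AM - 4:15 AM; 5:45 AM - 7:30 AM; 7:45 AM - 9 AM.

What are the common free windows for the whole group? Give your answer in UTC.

10:15-10:30, 16:45-17:30

Yara in UTC: 10:00-10:30, 12:15-14:00, 14:15-14:45, 16:45-17:45 (add 2h to convert from UTC-2).
Sven in UTC: 10:15-14:00, 15:00-15:30, 16:15-17:45 (subtract 2h to convert from UTC+2).
Arjun in UTC: 09:45-11:45, 13:45-14:15, 14:30-16:15, 16:45-17:30 (add 7h to convert from UTC-7).
Ximena in UTC: 09:30-11:45, 12:30-13:15, 14:45-16:30, 16:45-18:00 (add 9h to convert from UTC-9).
Yara ∩ Sven: 10:15-10:30, 12:15-14:00, 16:45-17:45.
Yara ∩ Sven ∩ Arjun: 10:15-10:30, 13:45-14:00, 16:45-17:30.
Yara ∩ Sven ∩ Arjun ∩ Ximena: 10:15-10:30, 16:45-17:30.
So the common availability across everyone is 10:15-10:30, 16:45-17:30.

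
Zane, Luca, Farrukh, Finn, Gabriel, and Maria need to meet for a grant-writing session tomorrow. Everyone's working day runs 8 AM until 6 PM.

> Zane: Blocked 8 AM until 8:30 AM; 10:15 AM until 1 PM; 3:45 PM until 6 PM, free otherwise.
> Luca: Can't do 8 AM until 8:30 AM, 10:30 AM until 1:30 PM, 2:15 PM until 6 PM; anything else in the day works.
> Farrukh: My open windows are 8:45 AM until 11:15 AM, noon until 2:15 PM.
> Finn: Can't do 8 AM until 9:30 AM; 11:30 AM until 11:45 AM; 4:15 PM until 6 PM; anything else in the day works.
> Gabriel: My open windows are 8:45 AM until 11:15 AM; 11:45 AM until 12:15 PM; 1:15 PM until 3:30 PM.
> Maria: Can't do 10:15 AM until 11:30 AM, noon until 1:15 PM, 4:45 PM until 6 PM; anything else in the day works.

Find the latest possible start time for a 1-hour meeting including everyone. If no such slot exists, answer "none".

Zane free: 08:30-10:15, 13:00-15:45 (invert busy blocks within the working day).
Luca free: 08:30-10:30, 13:30-14:15 (invert busy blocks within the working day).
Farrukh free: 08:45-11:15, 12:00-14:15.
Finn free: 09:30-11:30, 11:45-16:15 (invert busy blocks within the working day).
Gabriel free: 08:45-11:15, 11:45-12:15, 13:15-15:30.
Maria free: 08:00-10:15, 11:30-12:00, 13:15-16:45 (invert busy blocks within the working day).
Zane ∩ Luca: 08:30-10:15, 13:30-14:15.
Zane ∩ Luca ∩ Farrukh: 08:45-10:15, 13:30-14:15.
Zane ∩ Luca ∩ Farrukh ∩ Finn: 09:30-10:15, 13:30-14:15.
Zane ∩ Luca ∩ Farrukh ∩ Finn ∩ Gabriel: 09:30-10:15, 13:30-14:15.
Zane ∩ Luca ∩ Farrukh ∩ Finn ∩ Gabriel ∩ Maria: 09:30-10:15, 13:30-14:15.
Those are the intersection windows.
No common window is at least 60 minutes long.

none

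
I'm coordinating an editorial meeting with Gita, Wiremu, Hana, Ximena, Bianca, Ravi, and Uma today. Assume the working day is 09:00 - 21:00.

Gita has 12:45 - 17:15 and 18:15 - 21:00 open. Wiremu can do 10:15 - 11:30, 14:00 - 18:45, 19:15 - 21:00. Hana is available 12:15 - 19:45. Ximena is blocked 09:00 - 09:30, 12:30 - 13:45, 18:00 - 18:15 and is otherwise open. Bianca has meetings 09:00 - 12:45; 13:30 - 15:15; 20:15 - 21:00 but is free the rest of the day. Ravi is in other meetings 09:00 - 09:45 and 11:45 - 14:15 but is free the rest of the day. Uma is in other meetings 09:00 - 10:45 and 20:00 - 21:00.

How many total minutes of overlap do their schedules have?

Gita free: 12:45-17:15, 18:15-21:00.
Wiremu free: 10:15-11:30, 14:00-18:45, 19:15-21:00.
Hana free: 12:15-19:45.
Ximena free: 09:30-12:30, 13:45-18:00, 18:15-21:00 (invert busy blocks within the working day).
Bianca free: 12:45-13:30, 15:15-20:15 (invert busy blocks within the working day).
Ravi free: 09:45-11:45, 14:15-21:00 (invert busy blocks within the working day).
Uma free: 10:45-20:00 (invert busy blocks within the working day).
Gita ∩ Wiremu: 14:00-17:15, 18:15-18:45, 19:15-21:00.
Gita ∩ Wiremu ∩ Hana: 14:00-17:15, 18:15-18:45, 19:15-19:45.
Gita ∩ Wiremu ∩ Hana ∩ Ximena: 14:00-17:15, 18:15-18:45, 19:15-19:45.
Gita ∩ Wiremu ∩ Hana ∩ Ximena ∩ Bianca: 15:15-17:15, 18:15-18:45, 19:15-19:45.
Gita ∩ Wiremu ∩ Hana ∩ Ximena ∩ Bianca ∩ Ravi: 15:15-17:15, 18:15-18:45, 19:15-19:45.
Gita ∩ Wiremu ∩ Hana ∩ Ximena ∩ Bianca ∩ Ravi ∩ Uma: 15:15-17:15, 18:15-18:45, 19:15-19:45.
Summing the common windows: 120 + 30 + 30 = 180 minutes.

180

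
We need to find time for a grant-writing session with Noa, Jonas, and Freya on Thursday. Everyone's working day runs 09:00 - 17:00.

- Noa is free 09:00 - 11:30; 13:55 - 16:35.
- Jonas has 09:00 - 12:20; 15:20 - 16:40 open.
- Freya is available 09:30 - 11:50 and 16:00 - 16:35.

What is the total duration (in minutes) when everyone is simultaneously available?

155

Noa ∩ Jonas: 09:00-11:30, 15:20-16:35.
Noa ∩ Jonas ∩ Freya: 09:30-11:30, 16:00-16:35.
Summing the common windows: 120 + 35 = 155 minutes.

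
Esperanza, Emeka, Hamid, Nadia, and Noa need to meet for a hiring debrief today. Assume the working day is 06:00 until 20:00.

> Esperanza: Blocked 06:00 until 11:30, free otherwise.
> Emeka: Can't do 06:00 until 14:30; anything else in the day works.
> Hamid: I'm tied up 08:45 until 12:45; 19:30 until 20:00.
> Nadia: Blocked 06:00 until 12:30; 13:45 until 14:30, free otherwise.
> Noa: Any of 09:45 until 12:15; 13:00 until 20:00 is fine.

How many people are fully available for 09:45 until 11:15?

1

Esperanza free: 11:30-20:00 (invert busy blocks within the working day).
Emeka free: 14:30-20:00 (invert busy blocks within the working day).
Hamid free: 06:00-08:45, 12:45-19:30 (invert busy blocks within the working day).
Nadia free: 12:30-13:45, 14:30-20:00 (invert busy blocks within the working day).
Noa free: 09:45-12:15, 13:00-20:00.
Noa can make the full 09:45-11:15 slot — that's 1.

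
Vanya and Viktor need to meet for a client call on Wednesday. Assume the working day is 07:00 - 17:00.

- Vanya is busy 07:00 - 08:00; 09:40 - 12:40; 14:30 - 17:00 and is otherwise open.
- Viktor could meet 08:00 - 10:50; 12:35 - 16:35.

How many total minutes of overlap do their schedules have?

210

Vanya free: 08:00-09:40, 12:40-14:30 (invert busy blocks within the working day).
Viktor free: 08:00-10:50, 12:35-16:35.
Vanya ∩ Viktor: 08:00-09:40, 12:40-14:30.
So the common availability across everyone is 08:00-09:40, 12:40-14:30.
Summing the common windows: 100 + 110 = 210 minutes.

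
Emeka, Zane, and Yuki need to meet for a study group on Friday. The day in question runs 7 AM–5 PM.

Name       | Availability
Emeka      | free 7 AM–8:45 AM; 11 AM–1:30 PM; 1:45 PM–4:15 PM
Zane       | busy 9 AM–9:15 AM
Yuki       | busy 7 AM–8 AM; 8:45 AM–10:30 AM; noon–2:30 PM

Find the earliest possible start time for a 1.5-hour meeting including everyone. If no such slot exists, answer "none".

14:30

Emeka free: 07:00-08:45, 11:00-13:30, 13:45-16:15.
Zane free: 07:00-09:00, 09:15-17:00 (invert busy blocks within the working day).
Yuki free: 08:00-08:45, 10:30-12:00, 14:30-17:00 (invert busy blocks within the working day).
Emeka ∩ Zane: 07:00-08:45, 11:00-13:30, 13:45-16:15.
Emeka ∩ Zane ∩ Yuki: 08:00-08:45, 11:00-12:00, 14:30-16:15.
The first common window of at least 90 minutes is 14:30-16:15, so the earliest start is 14:30.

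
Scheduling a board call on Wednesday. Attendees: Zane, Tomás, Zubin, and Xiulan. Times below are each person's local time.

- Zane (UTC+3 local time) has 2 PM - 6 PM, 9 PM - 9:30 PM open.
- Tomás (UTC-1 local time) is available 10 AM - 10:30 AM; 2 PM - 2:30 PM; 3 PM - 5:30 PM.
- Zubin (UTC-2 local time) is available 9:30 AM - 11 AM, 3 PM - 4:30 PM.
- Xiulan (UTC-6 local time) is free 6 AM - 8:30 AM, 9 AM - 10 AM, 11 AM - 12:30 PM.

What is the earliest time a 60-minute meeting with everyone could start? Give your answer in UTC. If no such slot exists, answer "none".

none

Zane in UTC: 11:00-15:00, 18:00-18:30 (subtract 3h to convert from UTC+3).
Tomás in UTC: 11:00-11:30, 15:00-15:30, 16:00-18:30 (add 1h to convert from UTC-1).
Zubin in UTC: 11:30-13:00, 17:00-18:30 (add 2h to convert from UTC-2).
Xiulan in UTC: 12:00-14:30, 15:00-16:00, 17:00-18:30 (add 6h to convert from UTC-6).
Zane ∩ Tomás: 11:00-11:30, 18:00-18:30.
Zane ∩ Tomás ∩ Zubin: 18:00-18:30.
Zane ∩ Tomás ∩ Zubin ∩ Xiulan: 18:00-18:30.
Those are the intersection windows.
No common window is at least 60 minutes long.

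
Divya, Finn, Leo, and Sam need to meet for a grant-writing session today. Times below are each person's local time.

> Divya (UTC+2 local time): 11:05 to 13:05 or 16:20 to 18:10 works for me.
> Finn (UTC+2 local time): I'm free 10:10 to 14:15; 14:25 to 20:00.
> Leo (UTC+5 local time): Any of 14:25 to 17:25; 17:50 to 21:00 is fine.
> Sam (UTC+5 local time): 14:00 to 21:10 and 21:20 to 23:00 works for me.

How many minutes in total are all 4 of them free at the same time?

200

Divya in UTC: 09:05-11:05, 14:20-16:10 (subtract 2h to convert from UTC+2).
Finn in UTC: 08:10-12:15, 12:25-18:00 (subtract 2h to convert from UTC+2).
Leo in UTC: 09:25-12:25, 12:50-16:00 (subtract 5h to convert from UTC+5).
Sam in UTC: 09:00-16:10, 16:20-18:00 (subtract 5h to convert from UTC+5).
Divya ∩ Finn: 09:05-11:05, 14:20-16:10.
Divya ∩ Finn ∩ Leo: 09:25-11:05, 14:20-16:00.
Divya ∩ Finn ∩ Leo ∩ Sam: 09:25-11:05, 14:20-16:00.
Summing the common windows: 100 + 100 = 200 minutes.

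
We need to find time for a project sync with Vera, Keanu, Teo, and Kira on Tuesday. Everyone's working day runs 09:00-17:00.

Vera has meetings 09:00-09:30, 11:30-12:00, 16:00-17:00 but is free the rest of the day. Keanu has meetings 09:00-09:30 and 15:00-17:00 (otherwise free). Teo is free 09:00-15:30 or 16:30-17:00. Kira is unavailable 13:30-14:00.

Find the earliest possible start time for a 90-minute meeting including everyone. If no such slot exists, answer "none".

09:30

Vera free: 09:30-11:30, 12:00-16:00 (invert busy blocks within the working day).
Keanu free: 09:30-15:00 (invert busy blocks within the working day).
Teo free: 09:00-15:30, 16:30-17:00.
Kira free: 09:00-13:30, 14:00-17:00 (invert busy blocks within the working day).
Vera ∩ Keanu: 09:30-11:30, 12:00-15:00.
Vera ∩ Keanu ∩ Teo: 09:30-11:30, 12:00-15:00.
Vera ∩ Keanu ∩ Teo ∩ Kira: 09:30-11:30, 12:00-13:30, 14:00-15:00.
So the common availability across everyone is 09:30-11:30, 12:00-13:30, 14:00-15:00.
The first common window of at least 90 minutes is 09:30-11:30, so the earliest start is 09:30.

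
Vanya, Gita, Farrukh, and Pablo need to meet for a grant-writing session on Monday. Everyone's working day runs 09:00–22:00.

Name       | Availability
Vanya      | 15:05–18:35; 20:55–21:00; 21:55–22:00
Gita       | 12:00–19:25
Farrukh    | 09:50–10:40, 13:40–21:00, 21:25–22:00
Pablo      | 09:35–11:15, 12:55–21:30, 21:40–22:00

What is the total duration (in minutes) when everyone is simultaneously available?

Vanya ∩ Gita: 15:05-18:35.
Vanya ∩ Gita ∩ Farrukh: 15:05-18:35.
Vanya ∩ Gita ∩ Farrukh ∩ Pablo: 15:05-18:35.
So the common availability across everyone is 15:05-18:35.
That's a single block of 210 minutes.

210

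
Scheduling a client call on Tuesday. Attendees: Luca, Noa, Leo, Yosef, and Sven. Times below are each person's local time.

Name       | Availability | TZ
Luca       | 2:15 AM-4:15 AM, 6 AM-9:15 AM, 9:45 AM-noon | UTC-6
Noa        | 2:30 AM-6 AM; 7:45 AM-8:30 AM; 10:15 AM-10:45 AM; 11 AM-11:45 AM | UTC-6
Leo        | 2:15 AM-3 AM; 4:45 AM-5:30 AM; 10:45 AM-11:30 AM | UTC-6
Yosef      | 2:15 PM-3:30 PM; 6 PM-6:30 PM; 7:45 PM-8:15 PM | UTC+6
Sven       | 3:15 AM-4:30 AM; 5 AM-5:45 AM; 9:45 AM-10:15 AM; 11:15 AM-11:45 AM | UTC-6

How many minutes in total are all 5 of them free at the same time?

0

Luca in UTC: 08:15-10:15, 12:00-15:15, 15:45-18:00 (add 6h to convert from UTC-6).
Noa in UTC: 08:30-12:00, 13:45-14:30, 16:15-16:45, 17:00-17:45 (add 6h to convert from UTC-6).
Leo in UTC: 08:15-09:00, 10:45-11:30, 16:45-17:30 (add 6h to convert from UTC-6).
Yosef in UTC: 08:15-09:30, 12:00-12:30, 13:45-14:15 (subtract 6h to convert from UTC+6).
Sven in UTC: 09:15-10:30, 11:00-11:45, 15:45-16:15, 17:15-17:45 (add 6h to convert from UTC-6).
Luca ∩ Noa: 08:30-10:15, 13:45-14:30, 16:15-16:45, 17:00-17:45.
Luca ∩ Noa ∩ Leo: 08:30-09:00, 17:00-17:30.
Luca ∩ Noa ∩ Leo ∩ Yosef: 08:30-09:00.
Luca ∩ Noa ∩ Leo ∩ Yosef ∩ Sven: ∅.
There is no time when everyone is free.
There is no common window, so the total is 0 minutes.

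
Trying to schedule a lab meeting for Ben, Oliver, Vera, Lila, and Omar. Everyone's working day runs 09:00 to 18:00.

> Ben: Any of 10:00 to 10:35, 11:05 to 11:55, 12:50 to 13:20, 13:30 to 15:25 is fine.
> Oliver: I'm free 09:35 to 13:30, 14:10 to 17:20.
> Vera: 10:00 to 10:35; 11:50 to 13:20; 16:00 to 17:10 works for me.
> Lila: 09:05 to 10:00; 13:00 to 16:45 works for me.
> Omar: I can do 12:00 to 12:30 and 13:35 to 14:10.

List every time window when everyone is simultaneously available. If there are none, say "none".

Ben ∩ Oliver: 10:00-10:35, 11:05-11:55, 12:50-13:20, 14:10-15:25.
Ben ∩ Oliver ∩ Vera: 10:00-10:35, 11:50-11:55, 12:50-13:20.
Ben ∩ Oliver ∩ Vera ∩ Lila: 13:00-13:20.
Ben ∩ Oliver ∩ Vera ∩ Lila ∩ Omar: ∅.
There is no time when everyone is free.

none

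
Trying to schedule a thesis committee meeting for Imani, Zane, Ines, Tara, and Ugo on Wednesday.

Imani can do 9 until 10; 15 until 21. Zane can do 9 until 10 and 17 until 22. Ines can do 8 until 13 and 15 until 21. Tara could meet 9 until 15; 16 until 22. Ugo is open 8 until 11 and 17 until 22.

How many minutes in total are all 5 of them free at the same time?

300

Imani ∩ Zane: 09:00-10:00, 17:00-21:00.
Imani ∩ Zane ∩ Ines: 09:00-10:00, 17:00-21:00.
Imani ∩ Zane ∩ Ines ∩ Tara: 09:00-10:00, 17:00-21:00.
Imani ∩ Zane ∩ Ines ∩ Tara ∩ Ugo: 09:00-10:00, 17:00-21:00.
Summing the common windows: 60 + 240 = 300 minutes.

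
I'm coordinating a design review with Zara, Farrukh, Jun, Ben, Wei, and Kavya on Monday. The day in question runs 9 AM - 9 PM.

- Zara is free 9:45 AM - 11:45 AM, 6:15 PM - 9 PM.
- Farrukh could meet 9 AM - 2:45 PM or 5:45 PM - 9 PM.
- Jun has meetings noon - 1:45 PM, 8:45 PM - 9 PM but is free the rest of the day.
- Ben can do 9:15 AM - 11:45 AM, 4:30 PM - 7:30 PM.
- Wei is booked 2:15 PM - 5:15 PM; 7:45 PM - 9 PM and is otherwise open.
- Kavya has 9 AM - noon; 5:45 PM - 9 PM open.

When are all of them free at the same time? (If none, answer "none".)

09:45-11:45, 18:15-19:30

Zara free: 09:45-11:45, 18:15-21:00.
Farrukh free: 09:00-14:45, 17:45-21:00.
Jun free: 09:00-12:00, 13:45-20:45 (invert busy blocks within the working day).
Ben free: 09:15-11:45, 16:30-19:30.
Wei free: 09:00-14:15, 17:15-19:45 (invert busy blocks within the working day).
Kavya free: 09:00-12:00, 17:45-21:00.
Zara ∩ Farrukh: 09:45-11:45, 18:15-21:00.
Zara ∩ Farrukh ∩ Jun: 09:45-11:45, 18:15-20:45.
Zara ∩ Farrukh ∩ Jun ∩ Ben: 09:45-11:45, 18:15-19:30.
Zara ∩ Farrukh ∩ Jun ∩ Ben ∩ Wei: 09:45-11:45, 18:15-19:30.
Zara ∩ Farrukh ∩ Jun ∩ Ben ∩ Wei ∩ Kavya: 09:45-11:45, 18:15-19:30.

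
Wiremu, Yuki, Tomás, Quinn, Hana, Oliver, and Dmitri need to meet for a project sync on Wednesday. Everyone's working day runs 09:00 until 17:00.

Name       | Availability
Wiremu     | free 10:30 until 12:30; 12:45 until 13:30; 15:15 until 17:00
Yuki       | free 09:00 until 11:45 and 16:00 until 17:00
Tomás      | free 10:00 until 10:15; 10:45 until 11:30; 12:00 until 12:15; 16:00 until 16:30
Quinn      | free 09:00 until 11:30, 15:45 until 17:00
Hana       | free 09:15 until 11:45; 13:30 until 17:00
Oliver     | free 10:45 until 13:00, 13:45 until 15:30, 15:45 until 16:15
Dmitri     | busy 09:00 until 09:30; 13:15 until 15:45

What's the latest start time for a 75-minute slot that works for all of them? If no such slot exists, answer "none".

none

Wiremu free: 10:30-12:30, 12:45-13:30, 15:15-17:00.
Yuki free: 09:00-11:45, 16:00-17:00.
Tomás free: 10:00-10:15, 10:45-11:30, 12:00-12:15, 16:00-16:30.
Quinn free: 09:00-11:30, 15:45-17:00.
Hana free: 09:15-11:45, 13:30-17:00.
Oliver free: 10:45-13:00, 13:45-15:30, 15:45-16:15.
Dmitri free: 09:30-13:15, 15:45-17:00 (invert busy blocks within the working day).
Wiremu ∩ Yuki: 10:30-11:45, 16:00-17:00.
Wiremu ∩ Yuki ∩ Tomás: 10:45-11:30, 16:00-16:30.
Wiremu ∩ Yuki ∩ Tomás ∩ Quinn: 10:45-11:30, 16:00-16:30.
Wiremu ∩ Yuki ∩ Tomás ∩ Quinn ∩ Hana: 10:45-11:30, 16:00-16:30.
Wiremu ∩ Yuki ∩ Tomás ∩ Quinn ∩ Hana ∩ Oliver: 10:45-11:30, 16:00-16:15.
Wiremu ∩ Yuki ∩ Tomás ∩ Quinn ∩ Hana ∩ Oliver ∩ Dmitri: 10:45-11:30, 16:00-16:15.
No common window is at least 75 minutes long.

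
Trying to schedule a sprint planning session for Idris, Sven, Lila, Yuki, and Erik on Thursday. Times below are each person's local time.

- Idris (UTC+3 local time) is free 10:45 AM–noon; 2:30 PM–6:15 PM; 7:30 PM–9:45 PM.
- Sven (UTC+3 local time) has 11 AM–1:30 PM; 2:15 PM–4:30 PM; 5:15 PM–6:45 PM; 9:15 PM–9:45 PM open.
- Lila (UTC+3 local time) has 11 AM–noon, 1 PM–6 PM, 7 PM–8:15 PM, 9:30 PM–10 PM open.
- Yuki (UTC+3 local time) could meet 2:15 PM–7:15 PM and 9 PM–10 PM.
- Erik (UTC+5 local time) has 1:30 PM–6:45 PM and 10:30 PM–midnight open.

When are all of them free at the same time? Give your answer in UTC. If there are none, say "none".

Idris in UTC: 07:45-09:00, 11:30-15:15, 16:30-18:45 (subtract 3h to convert from UTC+3).
Sven in UTC: 08:00-10:30, 11:15-13:30, 14:15-15:45, 18:15-18:45 (subtract 3h to convert from UTC+3).
Lila in UTC: 08:00-09:00, 10:00-15:00, 16:00-17:15, 18:30-19:00 (subtract 3h to convert from UTC+3).
Yuki in UTC: 11:15-16:15, 18:00-19:00 (subtract 3h to convert from UTC+3).
Erik in UTC: 08:30-13:45, 17:30-19:00 (subtract 5h to convert from UTC+5).
Idris ∩ Sven: 08:00-09:00, 11:30-13:30, 14:15-15:15, 18:15-18:45.
Idris ∩ Sven ∩ Lila: 08:00-09:00, 11:30-13:30, 14:15-15:00, 18:30-18:45.
Idris ∩ Sven ∩ Lila ∩ Yuki: 11:30-13:30, 14:15-15:00, 18:30-18:45.
Idris ∩ Sven ∩ Lila ∩ Yuki ∩ Erik: 11:30-13:30, 18:30-18:45.
Those are the intersection windows.

11:30-13:30, 18:30-18:45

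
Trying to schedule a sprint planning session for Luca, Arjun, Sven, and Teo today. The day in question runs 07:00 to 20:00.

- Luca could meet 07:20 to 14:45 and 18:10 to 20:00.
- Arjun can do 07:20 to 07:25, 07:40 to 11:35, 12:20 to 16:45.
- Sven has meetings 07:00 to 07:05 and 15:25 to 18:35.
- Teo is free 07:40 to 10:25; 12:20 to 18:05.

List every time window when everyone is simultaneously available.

07:40-10:25, 12:20-14:45

Luca free: 07:20-14:45, 18:10-20:00.
Arjun free: 07:20-07:25, 07:40-11:35, 12:20-16:45.
Sven free: 07:05-15:25, 18:35-20:00 (invert busy blocks within the working day).
Teo free: 07:40-10:25, 12:20-18:05.
Luca ∩ Arjun: 07:20-07:25, 07:40-11:35, 12:20-14:45.
Luca ∩ Arjun ∩ Sven: 07:20-07:25, 07:40-11:35, 12:20-14:45.
Luca ∩ Arjun ∩ Sven ∩ Teo: 07:40-10:25, 12:20-14:45.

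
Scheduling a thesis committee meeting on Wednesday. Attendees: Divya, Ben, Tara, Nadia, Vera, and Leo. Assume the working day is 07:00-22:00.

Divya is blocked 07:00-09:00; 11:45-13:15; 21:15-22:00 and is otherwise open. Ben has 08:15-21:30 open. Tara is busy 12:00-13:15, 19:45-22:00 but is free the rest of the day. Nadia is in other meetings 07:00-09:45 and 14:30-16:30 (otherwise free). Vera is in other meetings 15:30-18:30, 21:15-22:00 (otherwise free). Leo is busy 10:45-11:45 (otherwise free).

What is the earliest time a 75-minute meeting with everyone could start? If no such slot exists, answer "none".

13:15

Divya free: 09:00-11:45, 13:15-21:15 (invert busy blocks within the working day).
Ben free: 08:15-21:30.
Tara free: 07:00-12:00, 13:15-19:45 (invert busy blocks within the working day).
Nadia free: 09:45-14:30, 16:30-22:00 (invert busy blocks within the working day).
Vera free: 07:00-15:30, 18:30-21:15 (invert busy blocks within the working day).
Leo free: 07:00-10:45, 11:45-22:00 (invert busy blocks within the working day).
Divya ∩ Ben: 09:00-11:45, 13:15-21:15.
Divya ∩ Ben ∩ Tara: 09:00-11:45, 13:15-19:45.
Divya ∩ Ben ∩ Tara ∩ Nadia: 09:45-11:45, 13:15-14:30, 16:30-19:45.
Divya ∩ Ben ∩ Tara ∩ Nadia ∩ Vera: 09:45-11:45, 13:15-14:30, 18:30-19:45.
Divya ∩ Ben ∩ Tara ∩ Nadia ∩ Vera ∩ Leo: 09:45-10:45, 13:15-14:30, 18:30-19:45.
The first common window of at least 75 minutes is 13:15-14:30, so the earliest start is 13:15.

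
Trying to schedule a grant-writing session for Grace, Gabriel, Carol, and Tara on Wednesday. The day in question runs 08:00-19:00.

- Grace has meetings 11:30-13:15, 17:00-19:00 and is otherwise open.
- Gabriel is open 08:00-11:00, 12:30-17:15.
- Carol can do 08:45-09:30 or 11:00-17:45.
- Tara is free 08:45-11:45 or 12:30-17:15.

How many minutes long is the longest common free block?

Grace free: 08:00-11:30, 13:15-17:00 (invert busy blocks within the working day).
Gabriel free: 08:00-11:00, 12:30-17:15.
Carol free: 08:45-09:30, 11:00-17:45.
Tara free: 08:45-11:45, 12:30-17:15.
Grace ∩ Gabriel: 08:00-11:00, 13:15-17:00.
Grace ∩ Gabriel ∩ Carol: 08:45-09:30, 13:15-17:00.
Grace ∩ Gabriel ∩ Carol ∩ Tara: 08:45-09:30, 13:15-17:00.
So the common availability across everyone is 08:45-09:30, 13:15-17:00.
The longest is 13:15-17:00 at 225 minutes.

225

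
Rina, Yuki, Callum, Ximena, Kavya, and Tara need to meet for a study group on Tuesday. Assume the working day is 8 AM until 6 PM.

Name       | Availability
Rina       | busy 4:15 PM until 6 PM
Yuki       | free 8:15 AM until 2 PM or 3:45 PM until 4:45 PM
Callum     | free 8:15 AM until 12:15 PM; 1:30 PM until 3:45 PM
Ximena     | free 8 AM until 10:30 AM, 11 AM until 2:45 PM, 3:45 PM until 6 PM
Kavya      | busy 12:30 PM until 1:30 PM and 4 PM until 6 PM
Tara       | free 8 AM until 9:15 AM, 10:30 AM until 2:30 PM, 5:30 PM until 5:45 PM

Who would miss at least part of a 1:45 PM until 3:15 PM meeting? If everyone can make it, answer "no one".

Tara, Ximena, Yuki

Rina free: 08:00-16:15 (invert busy blocks within the working day).
Yuki free: 08:15-14:00, 15:45-16:45.
Callum free: 08:15-12:15, 13:30-15:45.
Ximena free: 08:00-10:30, 11:00-14:45, 15:45-18:00.
Kavya free: 08:00-12:30, 13:30-16:00 (invert busy blocks within the working day).
Tara free: 08:00-09:15, 10:30-14:30, 17:30-17:45.
Rina: free for 13:45-15:15. Yuki: not fully free for 13:45-15:15. Callum: free for 13:45-15:15. Ximena: not fully free for 13:45-15:15. Kavya: free for 13:45-15:15. Tara: not fully free for 13:45-15:15.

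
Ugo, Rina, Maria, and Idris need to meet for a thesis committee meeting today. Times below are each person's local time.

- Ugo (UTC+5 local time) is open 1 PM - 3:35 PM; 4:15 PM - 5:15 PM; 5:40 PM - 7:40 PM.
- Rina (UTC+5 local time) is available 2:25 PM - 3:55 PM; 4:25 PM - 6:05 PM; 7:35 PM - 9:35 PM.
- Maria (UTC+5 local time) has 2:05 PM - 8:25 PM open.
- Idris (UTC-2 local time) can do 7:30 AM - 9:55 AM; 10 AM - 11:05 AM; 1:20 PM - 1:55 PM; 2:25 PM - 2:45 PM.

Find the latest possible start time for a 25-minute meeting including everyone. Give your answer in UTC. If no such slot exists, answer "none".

12:40

Ugo in UTC: 08:00-10:35, 11:15-12:15, 12:40-14:40 (subtract 5h to convert from UTC+5).
Rina in UTC: 09:25-10:55, 11:25-13:05, 14:35-16:35 (subtract 5h to convert from UTC+5).
Maria in UTC: 09:05-15:25 (subtract 5h to convert from UTC+5).
Idris in UTC: 09:30-11:55, 12:00-13:05, 15:20-15:55, 16:25-16:45 (add 2h to convert from UTC-2).
Ugo ∩ Rina: 09:25-10:35, 11:25-12:15, 12:40-13:05, 14:35-14:40.
Ugo ∩ Rina ∩ Maria: 09:25-10:35, 11:25-12:15, 12:40-13:05, 14:35-14:40.
Ugo ∩ Rina ∩ Maria ∩ Idris: 09:30-10:35, 11:25-11:55, 12:00-12:15, 12:40-13:05.
So the common availability across everyone is 09:30-10:35, 11:25-11:55, 12:00-12:15, 12:40-13:05.
The last common window of at least 25 minutes is 12:40-13:05; a 25-minute meeting can start as late as 12:40 and still end by 13:05.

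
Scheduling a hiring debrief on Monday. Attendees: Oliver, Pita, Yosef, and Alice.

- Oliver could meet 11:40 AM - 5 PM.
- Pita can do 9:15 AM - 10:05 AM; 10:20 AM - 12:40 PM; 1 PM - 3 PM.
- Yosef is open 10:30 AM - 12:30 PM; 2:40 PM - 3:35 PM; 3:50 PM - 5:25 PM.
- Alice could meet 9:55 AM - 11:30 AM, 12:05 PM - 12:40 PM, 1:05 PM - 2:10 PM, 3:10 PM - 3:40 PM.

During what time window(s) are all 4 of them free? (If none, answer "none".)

Oliver ∩ Pita: 11:40-12:40, 13:00-15:00.
Oliver ∩ Pita ∩ Yosef: 11:40-12:30, 14:40-15:00.
Oliver ∩ Pita ∩ Yosef ∩ Alice: 12:05-12:30.

12:05-12:30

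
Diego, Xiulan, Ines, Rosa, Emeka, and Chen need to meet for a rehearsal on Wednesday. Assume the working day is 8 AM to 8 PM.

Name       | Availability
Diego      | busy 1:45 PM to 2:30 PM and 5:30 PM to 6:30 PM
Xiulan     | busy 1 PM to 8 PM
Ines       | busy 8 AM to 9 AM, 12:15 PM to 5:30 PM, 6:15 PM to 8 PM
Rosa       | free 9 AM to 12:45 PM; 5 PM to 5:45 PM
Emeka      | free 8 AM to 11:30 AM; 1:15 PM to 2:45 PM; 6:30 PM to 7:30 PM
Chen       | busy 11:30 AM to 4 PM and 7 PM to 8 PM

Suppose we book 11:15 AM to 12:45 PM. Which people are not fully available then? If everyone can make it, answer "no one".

Chen, Emeka, Ines

Diego free: 08:00-13:45, 14:30-17:30, 18:30-20:00 (invert busy blocks within the working day).
Xiulan free: 08:00-13:00 (invert busy blocks within the working day).
Ines free: 09:00-12:15, 17:30-18:15 (invert busy blocks within the working day).
Rosa free: 09:00-12:45, 17:00-17:45.
Emeka free: 08:00-11:30, 13:15-14:45, 18:30-19:30.
Chen free: 08:00-11:30, 16:00-19:00 (invert busy blocks within the working day).
Diego: free for 11:15-12:45. Xiulan: free for 11:15-12:45. Ines: not fully free for 11:15-12:45. Rosa: free for 11:15-12:45. Emeka: not fully free for 11:15-12:45. Chen: not fully free for 11:15-12:45.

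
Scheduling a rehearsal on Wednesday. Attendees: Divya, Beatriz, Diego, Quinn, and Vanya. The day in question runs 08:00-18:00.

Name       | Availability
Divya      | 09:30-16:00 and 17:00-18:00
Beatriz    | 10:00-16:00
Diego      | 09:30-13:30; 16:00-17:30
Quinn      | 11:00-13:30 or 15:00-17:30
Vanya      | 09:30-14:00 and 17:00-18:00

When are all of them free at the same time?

11:00-13:30

Divya ∩ Beatriz: 10:00-16:00.
Divya ∩ Beatriz ∩ Diego: 10:00-13:30.
Divya ∩ Beatriz ∩ Diego ∩ Quinn: 11:00-13:30.
Divya ∩ Beatriz ∩ Diego ∩ Quinn ∩ Vanya: 11:00-13:30.
Those are the intersection windows.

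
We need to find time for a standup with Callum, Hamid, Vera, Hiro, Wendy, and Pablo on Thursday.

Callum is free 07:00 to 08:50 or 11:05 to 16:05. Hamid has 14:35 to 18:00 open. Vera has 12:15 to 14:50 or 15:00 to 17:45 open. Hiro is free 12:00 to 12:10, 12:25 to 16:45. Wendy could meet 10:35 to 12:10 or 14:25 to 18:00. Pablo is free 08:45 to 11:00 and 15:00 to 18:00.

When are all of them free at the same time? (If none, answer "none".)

15:00-16:05

Callum ∩ Hamid: 14:35-16:05.
Callum ∩ Hamid ∩ Vera: 14:35-14:50, 15:00-16:05.
Callum ∩ Hamid ∩ Vera ∩ Hiro: 14:35-14:50, 15:00-16:05.
Callum ∩ Hamid ∩ Vera ∩ Hiro ∩ Wendy: 14:35-14:50, 15:00-16:05.
Callum ∩ Hamid ∩ Vera ∩ Hiro ∩ Wendy ∩ Pablo: 15:00-16:05.
Those are the intersection windows.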